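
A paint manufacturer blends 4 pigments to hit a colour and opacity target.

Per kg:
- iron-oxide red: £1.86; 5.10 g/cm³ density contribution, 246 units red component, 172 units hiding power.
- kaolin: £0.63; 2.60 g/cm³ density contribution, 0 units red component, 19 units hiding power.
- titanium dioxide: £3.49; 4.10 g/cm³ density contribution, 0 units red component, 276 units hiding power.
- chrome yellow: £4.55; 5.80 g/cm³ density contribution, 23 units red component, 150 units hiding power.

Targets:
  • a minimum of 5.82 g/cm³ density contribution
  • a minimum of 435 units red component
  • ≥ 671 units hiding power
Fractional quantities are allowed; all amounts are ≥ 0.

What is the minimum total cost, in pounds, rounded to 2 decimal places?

£7.26

Let x1 = kg of iron-oxide red, x2 = kg of kaolin, x3 = kg of titanium dioxide, x4 = kg of chrome yellow.
Minimize 1.86x1 + 0.63x2 + 3.49x3 + 4.55x4 s.t.:
  5.1x1 + 2.6x2 + 4.1x3 + 5.8x4 ≥ 5.82   (density contribution)
  246x1 + 23x4 ≥ 435   (red component)
  172x1 + 19x2 + 276x3 + 150x4 ≥ 671   (hiding power)
  x1, x2, x3, x4 ≥ 0.
The cheapest feasible vertex uses only iron-oxide red; kaolin, titanium dioxide, chrome yellow are not used. There the hiding power constraint is tight.
So iron-oxide red = 3.901 kg.
Hence cost = 1.86·3.901 = £7.2559.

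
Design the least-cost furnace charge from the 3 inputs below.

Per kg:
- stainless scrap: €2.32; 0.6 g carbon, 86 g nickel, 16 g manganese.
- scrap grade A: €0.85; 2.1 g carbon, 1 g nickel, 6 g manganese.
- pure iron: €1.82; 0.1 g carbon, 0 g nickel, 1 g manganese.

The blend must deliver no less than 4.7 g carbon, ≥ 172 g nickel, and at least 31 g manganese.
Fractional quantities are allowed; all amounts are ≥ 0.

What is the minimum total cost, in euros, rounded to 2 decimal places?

€6.02

Let x1 = kg of stainless scrap, x2 = kg of scrap grade A, x3 = kg of pure iron.
Minimize 2.32x1 + 0.85x2 + 1.82x3 subject to:
  0.6x1 + 2.1x2 + 0.1x3 ≥ 4.7   (carbon)
  86x1 + 1x2 ≥ 172   (nickel)
  16x1 + 6x2 + 1x3 ≥ 31   (manganese)
  x1, x2, x3 ≥ 0.
The cheapest feasible vertex uses only stainless scrap, scrap grade A; pure iron is not used. There the carbon and nickel constraints are tight.
Optimal quantities: stainless scrap = 1.981 kg, scrap grade A = 1.672 kg.
Total cost: 2.32·1.981 + 0.85·1.672 = 6.0171.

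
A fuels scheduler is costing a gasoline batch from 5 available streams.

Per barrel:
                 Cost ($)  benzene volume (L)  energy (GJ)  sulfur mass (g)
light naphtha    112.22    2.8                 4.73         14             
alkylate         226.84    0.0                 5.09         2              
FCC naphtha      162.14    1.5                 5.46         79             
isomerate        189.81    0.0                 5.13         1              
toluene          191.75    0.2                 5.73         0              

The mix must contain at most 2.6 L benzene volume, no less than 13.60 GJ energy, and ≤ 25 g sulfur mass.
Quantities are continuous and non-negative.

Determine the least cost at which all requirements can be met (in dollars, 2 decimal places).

This is a linear program. Let x1 = barrels of light naphtha, x2 = barrels of alkylate, x3 = barrels of FCC naphtha, x4 = barrels of isomerate, x5 = barrels of toluene.
Minimize 112.22x1 + 226.84x2 + 162.14x3 + 189.81x4 + 191.75x5 with:
  2.8x1 + 1.5x3 + 0.2x5 ≤ 2.6   (benzene volume)
  4.73x1 + 5.09x2 + 5.46x3 + 5.13x4 + 5.73x5 ≥ 13.6   (energy)
  14x1 + 2x2 + 79x3 + 1x4 ≤ 25   (sulfur mass)
  x1, x2, x3, x4, x5 ≥ 0.
At the optimum only light naphtha, toluene are positive (alkylate, FCC naphtha, isomerate = 0). Binding constraints: benzene volume and energy.
So light naphtha = 0.806597 barrels, toluene = 1.70764 barrels.
Objective = 112.22·0.806597 + 191.75·1.70764 = 417.9563.

$417.96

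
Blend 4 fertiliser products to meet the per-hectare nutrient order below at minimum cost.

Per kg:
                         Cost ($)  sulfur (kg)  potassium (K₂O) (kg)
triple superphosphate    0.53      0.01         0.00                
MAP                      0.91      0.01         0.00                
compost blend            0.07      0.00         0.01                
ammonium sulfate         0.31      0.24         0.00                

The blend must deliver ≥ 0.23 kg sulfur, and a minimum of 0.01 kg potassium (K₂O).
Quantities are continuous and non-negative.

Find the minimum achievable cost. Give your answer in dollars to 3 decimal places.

$0.367

Set it up as a linear program. Let x1 = kg of triple superphosphate, x2 = kg of MAP, x3 = kg of compost blend, x4 = kg of ammonium sulfate.
min 0.53x1 + 0.91x2 + 0.07x3 + 0.31x4 with:
  0.01x1 + 0.01x2 + 0.24x4 ≥ 0.23   (sulfur)
  0.01x3 ≥ 0.01   (potassium (K₂O))
  x1, x2, x3, x4 ≥ 0.
At the optimum only compost blend, ammonium sulfate are positive (triple superphosphate, MAP = 0). The sulfur and potassium (K₂O) requirements are met with equality.
So compost blend = 1 kg, ammonium sulfate = 0.9583 kg.
Cost = 0.07·1 + 0.31·0.9583 = 0.36707.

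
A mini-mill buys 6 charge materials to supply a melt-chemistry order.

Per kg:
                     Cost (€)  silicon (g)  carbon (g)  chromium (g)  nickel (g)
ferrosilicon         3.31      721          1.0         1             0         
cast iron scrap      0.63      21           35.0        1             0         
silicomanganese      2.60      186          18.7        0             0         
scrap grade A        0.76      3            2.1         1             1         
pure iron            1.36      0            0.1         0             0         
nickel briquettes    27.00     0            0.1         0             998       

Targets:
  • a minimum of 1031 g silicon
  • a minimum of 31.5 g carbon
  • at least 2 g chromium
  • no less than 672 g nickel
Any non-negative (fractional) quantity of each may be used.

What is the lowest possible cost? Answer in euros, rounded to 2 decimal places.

€23.37

Set it up as a linear program. Let x1 = kg of ferrosilicon, x2 = kg of cast iron scrap, x3 = kg of silicomanganese, x4 = kg of scrap grade A, x5 = kg of pure iron, x6 = kg of nickel briquettes.
min 3.31x1 + 0.63x2 + 2.6x3 + 0.76x4 + 1.36x5 + 27x6 s.t.:
  721x1 + 21x2 + 186x3 + 3x4 ≥ 1031   (silicon)
  1x1 + 35x2 + 18.7x3 + 2.1x4 + 0.1x5 + 0.1x6 ≥ 31.5   (carbon)
  1x1 + 1x2 + 1x4 ≥ 2   (chromium)
  1x4 + 998x6 ≥ 672   (nickel)
  x1, x2, x3, x4, x5, x6 ≥ 0.
The minimum-cost mix takes nothing from silicomanganese, scrap grade A, pure iron — only ferrosilicon, cast iron scrap, nickel briquettes. The silicon, carbon, nickel requirements are met with equality.
That vertex is x1 = 1.405, x2 = 0.8579, x6 = 0.6733.
Objective = 3.31·1.405 + 0.63·0.8579 + 27·0.6733 = 23.3701.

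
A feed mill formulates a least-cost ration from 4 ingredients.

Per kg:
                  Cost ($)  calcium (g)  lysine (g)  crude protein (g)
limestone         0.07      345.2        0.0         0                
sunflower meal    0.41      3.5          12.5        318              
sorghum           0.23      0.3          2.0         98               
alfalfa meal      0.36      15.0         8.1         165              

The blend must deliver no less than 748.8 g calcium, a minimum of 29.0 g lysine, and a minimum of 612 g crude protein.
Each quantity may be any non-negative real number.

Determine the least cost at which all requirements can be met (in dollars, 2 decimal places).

Let x1 = kg of limestone, x2 = kg of sunflower meal, x3 = kg of sorghum, x4 = kg of alfalfa meal.
Minimise 0.07x1 + 0.41x2 + 0.23x3 + 0.36x4 subject to:
  345.2x1 + 3.5x2 + 0.3x3 + 15x4 ≥ 748.8   (calcium)
  12.5x2 + 2x3 + 8.1x4 ≥ 29   (lysine)
  318x2 + 98x3 + 165x4 ≥ 612   (crude protein)
  x1, x2, x3, x4 ≥ 0.
The minimum-cost mix takes nothing from sorghum, alfalfa meal — only limestone, sunflower meal. The calcium and lysine requirements are met with equality.
That vertex is x1 = 2.146, x2 = 2.32.
Hence cost = 0.07·2.146 + 0.41·2.32 = $1.1014.

$1.10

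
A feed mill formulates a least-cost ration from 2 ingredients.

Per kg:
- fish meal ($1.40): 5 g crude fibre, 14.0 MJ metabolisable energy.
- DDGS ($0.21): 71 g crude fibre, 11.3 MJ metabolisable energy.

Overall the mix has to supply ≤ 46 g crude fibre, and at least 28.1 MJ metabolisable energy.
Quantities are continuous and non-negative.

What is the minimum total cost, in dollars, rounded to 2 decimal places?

$2.32

Let x1 = kg of fish meal, x2 = kg of DDGS.
min 1.4x1 + 0.21x2 with:
  5x1 + 71x2 ≤ 46   (crude fibre)
  14x1 + 11.3x2 ≥ 28.1   (metabolisable energy)
  x1, x2 ≥ 0.
Both inputs are positive at the optimum. The crude fibre and metabolisable energy requirements are met with equality.
Solving gives x1 = 1.574, x2 = 0.5371.
Objective = 1.4·1.574 + 0.21·0.5371 = 2.3164.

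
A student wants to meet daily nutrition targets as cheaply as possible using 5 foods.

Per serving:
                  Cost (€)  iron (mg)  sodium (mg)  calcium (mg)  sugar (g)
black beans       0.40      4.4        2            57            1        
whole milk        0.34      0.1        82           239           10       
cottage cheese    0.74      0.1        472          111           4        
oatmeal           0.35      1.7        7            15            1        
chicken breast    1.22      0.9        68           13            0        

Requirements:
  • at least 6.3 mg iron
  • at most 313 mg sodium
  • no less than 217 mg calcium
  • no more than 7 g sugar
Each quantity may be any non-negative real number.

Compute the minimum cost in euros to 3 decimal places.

€0.788

Set it up as a linear program. Let x1 = servings of black beans, x2 = servings of whole milk, x3 = servings of cottage cheese, x4 = servings of oatmeal, x5 = servings of chicken breast.
Minimize 0.4x1 + 0.34x2 + 0.74x3 + 0.35x4 + 1.22x5 s.t.:
  4.4x1 + 0.1x2 + 0.1x3 + 1.7x4 + 0.9x5 ≥ 6.3   (iron)
  2x1 + 82x2 + 472x3 + 7x4 + 68x5 ≤ 313   (sodium)
  57x1 + 239x2 + 111x3 + 15x4 + 13x5 ≥ 217   (calcium)
  1x1 + 10x2 + 4x3 + 1x4 ≤ 7   (sugar)
  x1, x2, x3, x4, x5 ≥ 0.
At the optimum only black beans, whole milk are positive (cottage cheese, oatmeal, chicken breast = 0). The calcium and sugar requirements are met with equality.
Optimal quantities: black beans = 1.502 servings, whole milk = 0.5498 servings.
Objective = 0.4·1.502 + 0.34·0.5498 = 0.78773.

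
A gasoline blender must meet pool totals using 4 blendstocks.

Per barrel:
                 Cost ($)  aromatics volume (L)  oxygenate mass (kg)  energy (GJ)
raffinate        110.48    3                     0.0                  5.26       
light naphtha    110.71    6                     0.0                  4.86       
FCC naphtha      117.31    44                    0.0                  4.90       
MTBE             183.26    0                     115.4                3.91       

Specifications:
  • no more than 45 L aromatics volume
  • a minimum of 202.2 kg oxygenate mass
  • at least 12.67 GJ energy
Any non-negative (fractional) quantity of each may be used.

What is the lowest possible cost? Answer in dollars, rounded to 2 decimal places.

$443.32

Treat it as an LP. Let x1 = barrels of raffinate, x2 = barrels of light naphtha, x3 = barrels of FCC naphtha, x4 = barrels of MTBE.
min 110.48x1 + 110.71x2 + 117.31x3 + 183.26x4 subject to:
  3x1 + 6x2 + 44x3 ≤ 45   (aromatics volume)
  115.4x4 ≥ 202.2   (oxygenate mass)
  5.26x1 + 4.86x2 + 4.9x3 + 3.91x4 ≥ 12.67   (energy)
  x1, x2, x3, x4 ≥ 0.
At the optimum only raffinate, MTBE are positive (light naphtha, FCC naphtha = 0). There the oxygenate mass and energy constraints are tight.
So raffinate = 1.10628 barrels, MTBE = 1.75217 barrels.
Objective = 110.48·1.10628 + 183.26·1.75217 = 443.3245.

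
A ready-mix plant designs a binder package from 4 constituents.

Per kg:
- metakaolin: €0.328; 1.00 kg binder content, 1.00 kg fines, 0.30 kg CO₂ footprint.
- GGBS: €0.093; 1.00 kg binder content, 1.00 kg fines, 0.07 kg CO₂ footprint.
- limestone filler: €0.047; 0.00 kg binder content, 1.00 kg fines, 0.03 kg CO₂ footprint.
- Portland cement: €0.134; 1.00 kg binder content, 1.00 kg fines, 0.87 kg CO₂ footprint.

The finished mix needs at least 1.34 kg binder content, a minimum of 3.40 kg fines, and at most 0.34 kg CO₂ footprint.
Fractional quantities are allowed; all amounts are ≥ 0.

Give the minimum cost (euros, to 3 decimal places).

Set it up as a linear program. Let x1 = kg of metakaolin, x2 = kg of GGBS, x3 = kg of limestone filler, x4 = kg of Portland cement.
min 0.328x1 + 0.093x2 + 0.047x3 + 0.134x4 with:
  1x1 + 1x2 + 1x4 ≥ 1.34   (binder content)
  1x1 + 1x2 + 1x3 + 1x4 ≥ 3.4   (fines)
  0.3x1 + 0.07x2 + 0.03x3 + 0.87x4 ≤ 0.34   (CO₂ footprint)
  x1, x2, x3, x4 ≥ 0.
At the optimum only GGBS, limestone filler are positive (metakaolin, Portland cement = 0). Binding constraints: binder content and fines.
Optimal quantities: GGBS = 1.34 kg, limestone filler = 2.06 kg.
Total cost: 0.093·1.34 + 0.047·2.06 = 0.22144.

€0.221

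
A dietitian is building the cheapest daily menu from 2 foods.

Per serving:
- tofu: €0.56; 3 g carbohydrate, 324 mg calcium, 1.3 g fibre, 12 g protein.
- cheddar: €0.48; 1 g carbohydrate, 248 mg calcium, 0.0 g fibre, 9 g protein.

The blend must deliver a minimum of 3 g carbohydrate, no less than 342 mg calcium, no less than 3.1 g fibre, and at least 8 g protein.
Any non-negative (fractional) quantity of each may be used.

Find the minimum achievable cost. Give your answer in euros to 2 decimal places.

€1.34

This is a linear program. Let x1 = servings of tofu, x2 = servings of cheddar.
min 0.56x1 + 0.48x2 subject to:
  3x1 + 1x2 ≥ 3   (carbohydrate)
  324x1 + 248x2 ≥ 342   (calcium)
  1.3x1 ≥ 3.1   (fibre)
  12x1 + 9x2 ≥ 8   (protein)
  x1, x2 ≥ 0.
At the optimum only tofu is positive (cheddar = 0). Binding constraint: fibre.
That vertex is x1 = 2.385.
Hence cost = 0.56·2.385 = €1.3356.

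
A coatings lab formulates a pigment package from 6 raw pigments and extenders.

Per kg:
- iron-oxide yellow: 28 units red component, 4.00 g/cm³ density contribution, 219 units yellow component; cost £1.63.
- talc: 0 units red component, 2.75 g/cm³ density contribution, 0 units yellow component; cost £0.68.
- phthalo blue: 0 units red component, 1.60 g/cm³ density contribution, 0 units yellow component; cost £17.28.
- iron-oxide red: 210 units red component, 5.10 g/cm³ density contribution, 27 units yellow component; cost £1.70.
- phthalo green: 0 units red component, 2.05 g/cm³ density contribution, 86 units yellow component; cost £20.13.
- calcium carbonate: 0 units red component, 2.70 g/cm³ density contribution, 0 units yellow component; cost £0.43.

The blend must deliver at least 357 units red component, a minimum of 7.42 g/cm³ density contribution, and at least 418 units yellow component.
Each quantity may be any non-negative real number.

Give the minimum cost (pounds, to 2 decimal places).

This is a linear program. Let x1 = kg of iron-oxide yellow, x2 = kg of talc, x3 = kg of phthalo blue, x4 = kg of iron-oxide red, x5 = kg of phthalo green, x6 = kg of calcium carbonate.
min 1.63x1 + 0.68x2 + 17.28x3 + 1.7x4 + 20.13x5 + 0.43x6 with:
  28x1 + 210x4 ≥ 357   (red component)
  4x1 + 2.75x2 + 1.6x3 + 5.1x4 + 2.05x5 + 2.7x6 ≥ 7.42   (density contribution)
  219x1 + 27x4 + 86x5 ≥ 418   (yellow component)
  x1, x2, x3, x4, x5, x6 ≥ 0.
At the optimum only iron-oxide yellow, iron-oxide red are positive (talc, phthalo blue, phthalo green, calcium carbonate = 0). There the red component and yellow component constraints are tight.
That vertex is x1 = 1.727, x4 = 1.47.
Objective = 1.63·1.727 + 1.7·1.47 = 5.3140.

£5.31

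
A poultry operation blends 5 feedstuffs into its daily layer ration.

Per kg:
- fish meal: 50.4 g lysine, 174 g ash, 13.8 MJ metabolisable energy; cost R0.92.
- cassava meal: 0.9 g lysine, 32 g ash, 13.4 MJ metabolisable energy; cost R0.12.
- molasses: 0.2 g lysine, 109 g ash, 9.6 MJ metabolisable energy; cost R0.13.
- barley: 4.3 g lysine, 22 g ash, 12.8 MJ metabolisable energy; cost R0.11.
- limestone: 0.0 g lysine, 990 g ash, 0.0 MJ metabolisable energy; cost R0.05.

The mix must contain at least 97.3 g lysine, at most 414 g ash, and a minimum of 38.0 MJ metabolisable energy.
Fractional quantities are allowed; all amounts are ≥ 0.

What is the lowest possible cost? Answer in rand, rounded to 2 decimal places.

R1.81

This is a linear program. Let x1 = kg of fish meal, x2 = kg of cassava meal, x3 = kg of molasses, x4 = kg of barley, x5 = kg of limestone.
min 0.92x1 + 0.12x2 + 0.13x3 + 0.11x4 + 0.05x5 s.t.:
  50.4x1 + 0.9x2 + 0.2x3 + 4.3x4 ≥ 97.3   (lysine)
  174x1 + 32x2 + 109x3 + 22x4 + 990x5 ≤ 414   (ash)
  13.8x1 + 13.4x2 + 9.6x3 + 12.8x4 ≥ 38   (metabolisable energy)
  x1, x2, x3, x4, x5 ≥ 0.
The cheapest feasible vertex uses only fish meal, barley; cassava meal, molasses, limestone are not used. There the lysine and metabolisable energy constraints are tight.
Optimal quantities: fish meal = 1.847 kg, barley = 0.9773 kg.
Objective = 0.92·1.847 + 0.11·0.9773 = 1.8067.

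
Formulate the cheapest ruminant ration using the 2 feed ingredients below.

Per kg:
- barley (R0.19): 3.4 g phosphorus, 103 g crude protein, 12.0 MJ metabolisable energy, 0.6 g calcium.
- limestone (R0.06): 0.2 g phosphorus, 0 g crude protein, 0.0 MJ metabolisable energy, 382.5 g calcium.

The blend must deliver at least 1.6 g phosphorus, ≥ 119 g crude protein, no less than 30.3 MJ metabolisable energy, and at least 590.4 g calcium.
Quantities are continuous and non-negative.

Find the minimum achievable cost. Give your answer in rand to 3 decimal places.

Let x1 = kg of barley, x2 = kg of limestone.
Minimise 0.19x1 + 0.06x2 with:
  3.4x1 + 0.2x2 ≥ 1.6   (phosphorus)
  103x1 ≥ 119   (crude protein)
  12x1 ≥ 30.3   (metabolisable energy)
  0.6x1 + 382.5x2 ≥ 590.4   (calcium)
  x1, x2 ≥ 0.
Both inputs are positive at the optimum. The metabolisable energy and calcium requirements are met with equality.
Optimal quantities: barley = 2.525 kg, limestone = 1.54 kg.
Hence cost = 0.19·2.525 + 0.06·1.54 = R0.57215.

R0.572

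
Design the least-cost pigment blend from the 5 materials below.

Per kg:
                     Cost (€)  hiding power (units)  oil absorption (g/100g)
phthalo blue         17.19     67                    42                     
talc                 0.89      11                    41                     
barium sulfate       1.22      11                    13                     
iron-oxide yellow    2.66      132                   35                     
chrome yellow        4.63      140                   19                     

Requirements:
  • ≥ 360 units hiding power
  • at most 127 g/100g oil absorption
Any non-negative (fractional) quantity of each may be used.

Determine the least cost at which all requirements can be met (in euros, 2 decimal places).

€7.25

Treat it as an LP. Let x1 = kg of phthalo blue, x2 = kg of talc, x3 = kg of barium sulfate, x4 = kg of iron-oxide yellow, x5 = kg of chrome yellow.
Minimise 17.19x1 + 0.89x2 + 1.22x3 + 2.66x4 + 4.63x5 with:
  67x1 + 11x2 + 11x3 + 132x4 + 140x5 ≥ 360   (hiding power)
  42x1 + 41x2 + 13x3 + 35x4 + 19x5 ≤ 127   (oil absorption)
  x1, x2, x3, x4, x5 ≥ 0.
The optimal basis is {iron-oxide yellow}; phthalo blue, talc, barium sulfate, chrome yellow drop out. There the hiding power constraint is tight.
Optimal quantities: iron-oxide yellow = 2.727 kg.
Objective = 2.66·2.727 = 7.2538.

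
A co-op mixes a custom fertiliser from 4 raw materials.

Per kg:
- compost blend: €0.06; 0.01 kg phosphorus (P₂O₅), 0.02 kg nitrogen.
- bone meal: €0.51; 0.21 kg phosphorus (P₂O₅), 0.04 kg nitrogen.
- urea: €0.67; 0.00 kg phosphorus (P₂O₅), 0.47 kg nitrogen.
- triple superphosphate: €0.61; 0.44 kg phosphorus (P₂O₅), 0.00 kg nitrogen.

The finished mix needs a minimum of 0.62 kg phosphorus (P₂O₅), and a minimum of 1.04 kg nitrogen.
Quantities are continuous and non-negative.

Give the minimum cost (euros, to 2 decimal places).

Let x1 = kg of compost blend, x2 = kg of bone meal, x3 = kg of urea, x4 = kg of triple superphosphate.
Minimize 0.06x1 + 0.51x2 + 0.67x3 + 0.61x4 with:
  0.01x1 + 0.21x2 + 0.44x4 ≥ 0.62   (phosphorus (P₂O₅))
  0.02x1 + 0.04x2 + 0.47x3 ≥ 1.04   (nitrogen)
  x1, x2, x3, x4 ≥ 0.
At the optimum only urea, triple superphosphate are positive (compost blend, bone meal = 0). Binding constraints: phosphorus (P₂O₅) and nitrogen.
That vertex is x3 = 2.213, x4 = 1.409.
Cost = 0.67·2.213 + 0.61·1.409 = 2.3422.

€2.34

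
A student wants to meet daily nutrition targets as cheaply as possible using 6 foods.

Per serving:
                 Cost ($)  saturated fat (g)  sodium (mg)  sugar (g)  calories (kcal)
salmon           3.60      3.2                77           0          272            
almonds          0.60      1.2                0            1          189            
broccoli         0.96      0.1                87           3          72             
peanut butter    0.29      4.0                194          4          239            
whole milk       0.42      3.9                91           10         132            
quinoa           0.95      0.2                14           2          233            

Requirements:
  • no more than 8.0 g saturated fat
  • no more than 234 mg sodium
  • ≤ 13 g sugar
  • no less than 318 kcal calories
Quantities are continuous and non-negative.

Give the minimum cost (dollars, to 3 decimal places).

Let x1 = servings of salmon, x2 = servings of almonds, x3 = servings of broccoli, x4 = servings of peanut butter, x5 = servings of whole milk, x6 = servings of quinoa.
Minimise 3.6x1 + 0.6x2 + 0.96x3 + 0.29x4 + 0.42x5 + 0.95x6 subject to:
  3.2x1 + 1.2x2 + 0.1x3 + 4x4 + 3.9x5 + 0.2x6 ≤ 8   (saturated fat)
  77x1 + 87x3 + 194x4 + 91x5 + 14x6 ≤ 234   (sodium)
  1x2 + 3x3 + 4x4 + 10x5 + 2x6 ≤ 13   (sugar)
  272x1 + 189x2 + 72x3 + 239x4 + 132x5 + 233x6 ≥ 318   (calories)
  x1, x2, x3, x4, x5, x6 ≥ 0.
The minimum-cost mix takes nothing from salmon, broccoli, whole milk, quinoa — only almonds, peanut butter. There the sodium and calories constraints are tight.
Solving gives x2 = 0.1573, x4 = 1.206.
Hence cost = 0.6·0.1573 + 0.29·1.206 = $0.44412.

$0.444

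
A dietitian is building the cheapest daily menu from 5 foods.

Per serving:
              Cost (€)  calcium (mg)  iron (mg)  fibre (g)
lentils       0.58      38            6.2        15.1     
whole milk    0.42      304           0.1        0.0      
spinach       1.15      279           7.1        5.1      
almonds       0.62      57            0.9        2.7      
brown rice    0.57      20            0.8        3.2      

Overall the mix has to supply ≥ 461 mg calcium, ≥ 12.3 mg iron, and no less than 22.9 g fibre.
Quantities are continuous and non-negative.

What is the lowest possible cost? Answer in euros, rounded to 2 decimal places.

Let x1 = servings of lentils, x2 = servings of whole milk, x3 = servings of spinach, x4 = servings of almonds, x5 = servings of brown rice.
Minimize 0.58x1 + 0.42x2 + 1.15x3 + 0.62x4 + 0.57x5 subject to:
  38x1 + 304x2 + 279x3 + 57x4 + 20x5 ≥ 461   (calcium)
  6.2x1 + 0.1x2 + 7.1x3 + 0.9x4 + 0.8x5 ≥ 12.3   (iron)
  15.1x1 + 5.1x3 + 2.7x4 + 3.2x5 ≥ 22.9   (fibre)
  x1, x2, x3, x4, x5 ≥ 0.
The optimal basis is {lentils, whole milk}; spinach, almonds, brown rice drop out. The calcium and iron requirements are met with equality.
So lentils = 1.963 servings, whole milk = 1.271 servings.
Total cost: 0.58·1.963 + 0.42·1.271 = 1.6724.

€1.67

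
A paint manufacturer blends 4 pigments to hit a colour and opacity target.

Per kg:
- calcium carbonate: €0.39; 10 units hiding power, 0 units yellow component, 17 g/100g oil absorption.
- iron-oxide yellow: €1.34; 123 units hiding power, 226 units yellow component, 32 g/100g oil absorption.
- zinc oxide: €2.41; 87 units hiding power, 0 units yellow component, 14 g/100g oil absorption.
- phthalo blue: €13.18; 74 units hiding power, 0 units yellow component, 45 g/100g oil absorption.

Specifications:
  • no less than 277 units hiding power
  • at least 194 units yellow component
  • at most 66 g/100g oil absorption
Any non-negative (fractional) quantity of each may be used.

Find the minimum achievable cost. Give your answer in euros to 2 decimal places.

Let x1 = kg of calcium carbonate, x2 = kg of iron-oxide yellow, x3 = kg of zinc oxide, x4 = kg of phthalo blue.
min 0.39x1 + 1.34x2 + 2.41x3 + 13.18x4 s.t.:
  10x1 + 123x2 + 87x3 + 74x4 ≥ 277   (hiding power)
  226x2 ≥ 194   (yellow component)
  17x1 + 32x2 + 14x3 + 45x4 ≤ 66   (oil absorption)
  x1, x2, x3, x4 ≥ 0.
The optimal basis is {iron-oxide yellow, zinc oxide}; calcium carbonate, phthalo blue drop out. There the hiding power and oil absorption constraints are tight.
Optimal quantities: iron-oxide yellow = 1.755 kg, zinc oxide = 0.7024 kg.
Hence cost = 1.34·1.755 + 2.41·0.7024 = €4.0445.

€4.04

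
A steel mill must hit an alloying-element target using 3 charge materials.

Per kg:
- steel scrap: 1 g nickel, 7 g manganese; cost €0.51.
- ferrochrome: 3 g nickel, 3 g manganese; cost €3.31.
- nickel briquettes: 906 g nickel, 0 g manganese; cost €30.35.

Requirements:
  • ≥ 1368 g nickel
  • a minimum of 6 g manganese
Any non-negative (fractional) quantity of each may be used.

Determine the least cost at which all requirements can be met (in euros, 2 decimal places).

Set it up as a linear program. Let x1 = kg of steel scrap, x2 = kg of ferrochrome, x3 = kg of nickel briquettes.
min 0.51x1 + 3.31x2 + 30.35x3 s.t.:
  1x1 + 3x2 + 906x3 ≥ 1368   (nickel)
  7x1 + 3x2 ≥ 6   (manganese)
  x1, x2, x3 ≥ 0.
At the optimum only steel scrap, nickel briquettes are positive (ferrochrome = 0). Binding constraints: nickel and manganese.
So steel scrap = 0.857143 kg, nickel briquettes = 1.50899 kg.
Objective = 0.51·0.857143 + 30.35·1.50899 = 46.23499.

€46.23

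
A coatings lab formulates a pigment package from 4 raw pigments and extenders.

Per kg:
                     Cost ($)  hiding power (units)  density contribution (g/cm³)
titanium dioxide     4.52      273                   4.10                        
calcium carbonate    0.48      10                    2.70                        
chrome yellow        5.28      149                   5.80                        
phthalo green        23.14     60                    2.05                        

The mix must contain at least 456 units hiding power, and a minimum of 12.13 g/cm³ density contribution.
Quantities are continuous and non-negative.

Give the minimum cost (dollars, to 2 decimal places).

Let x1 = kg of titanium dioxide, x2 = kg of calcium carbonate, x3 = kg of chrome yellow, x4 = kg of phthalo green.
Minimize 4.52x1 + 0.48x2 + 5.28x3 + 23.14x4 subject to:
  273x1 + 10x2 + 149x3 + 60x4 ≥ 456   (hiding power)
  4.1x1 + 2.7x2 + 5.8x3 + 2.05x4 ≥ 12.13   (density contribution)
  x1, x2, x3, x4 ≥ 0.
The optimal basis is {titanium dioxide, calcium carbonate}; chrome yellow, phthalo green drop out. Binding constraints: hiding power and density contribution.
So titanium dioxide = 1.594 kg, calcium carbonate = 2.071 kg.
Total cost: 4.52·1.594 + 0.48·2.071 = 8.1990.

$8.20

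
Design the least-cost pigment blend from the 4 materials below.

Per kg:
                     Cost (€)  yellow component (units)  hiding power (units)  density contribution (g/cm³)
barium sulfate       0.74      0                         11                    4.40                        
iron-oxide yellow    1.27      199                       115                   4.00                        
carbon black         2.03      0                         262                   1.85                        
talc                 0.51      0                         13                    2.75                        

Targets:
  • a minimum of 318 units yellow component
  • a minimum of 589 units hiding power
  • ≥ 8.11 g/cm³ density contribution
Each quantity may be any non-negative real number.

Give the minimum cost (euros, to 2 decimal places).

Let x1 = kg of barium sulfate, x2 = kg of iron-oxide yellow, x3 = kg of carbon black, x4 = kg of talc.
Minimize 0.74x1 + 1.27x2 + 2.03x3 + 0.51x4 s.t.:
  199x2 ≥ 318   (yellow component)
  11x1 + 115x2 + 262x3 + 13x4 ≥ 589   (hiding power)
  4.4x1 + 4x2 + 1.85x3 + 2.75x4 ≥ 8.11   (density contribution)
  x1, x2, x3, x4 ≥ 0.
At the optimum only iron-oxide yellow, carbon black are positive (barium sulfate, talc = 0). The yellow component and hiding power requirements are met with equality.
Optimal quantities: iron-oxide yellow = 1.598 kg, carbon black = 1.547 kg.
Hence cost = 1.27·1.598 + 2.03·1.547 = €5.1699.

€5.17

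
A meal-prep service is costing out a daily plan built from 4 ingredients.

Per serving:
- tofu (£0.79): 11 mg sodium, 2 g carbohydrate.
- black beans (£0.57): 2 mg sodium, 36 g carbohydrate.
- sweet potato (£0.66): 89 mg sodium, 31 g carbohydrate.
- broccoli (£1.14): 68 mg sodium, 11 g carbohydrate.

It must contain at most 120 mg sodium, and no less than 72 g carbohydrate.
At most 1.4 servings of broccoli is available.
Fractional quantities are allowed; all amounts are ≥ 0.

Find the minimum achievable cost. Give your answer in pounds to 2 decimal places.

£1.14

This is a linear program. Let x1 = servings of tofu, x2 = servings of black beans, x3 = servings of sweet potato, x4 = servings of broccoli.
Minimise 0.79x1 + 0.57x2 + 0.66x3 + 1.14x4 with:
  11x1 + 2x2 + 89x3 + 68x4 ≤ 120   (sodium)
  2x1 + 36x2 + 31x3 + 11x4 ≥ 72   (carbohydrate)
  x4 ≤ 1.4
  x1, x2, x3, x4 ≥ 0.
The optimal basis is {black beans}; tofu, sweet potato, broccoli drop out. The carbohydrate requirement is met with equality.
So black beans = 2 servings.
Total cost: 0.57·2 = 1.1400.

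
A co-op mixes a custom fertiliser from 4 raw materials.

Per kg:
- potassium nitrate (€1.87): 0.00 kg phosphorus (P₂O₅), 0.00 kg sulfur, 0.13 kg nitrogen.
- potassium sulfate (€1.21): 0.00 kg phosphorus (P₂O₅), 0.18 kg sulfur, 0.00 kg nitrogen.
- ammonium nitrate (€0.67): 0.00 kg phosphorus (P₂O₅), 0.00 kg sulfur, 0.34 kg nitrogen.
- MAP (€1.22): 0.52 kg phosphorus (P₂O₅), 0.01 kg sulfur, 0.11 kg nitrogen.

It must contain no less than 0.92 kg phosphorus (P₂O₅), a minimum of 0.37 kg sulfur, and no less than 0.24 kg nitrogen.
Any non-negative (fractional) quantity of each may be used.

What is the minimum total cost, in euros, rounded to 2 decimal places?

€4.62

Let x1 = kg of potassium nitrate, x2 = kg of potassium sulfate, x3 = kg of ammonium nitrate, x4 = kg of MAP.
Minimize 1.87x1 + 1.21x2 + 0.67x3 + 1.22x4 with:
  0.52x4 ≥ 0.92   (phosphorus (P₂O₅))
  0.18x2 + 0.01x4 ≥ 0.37   (sulfur)
  0.13x1 + 0.34x3 + 0.11x4 ≥ 0.24   (nitrogen)
  x1, x2, x3, x4 ≥ 0.
The minimum-cost mix takes nothing from potassium nitrate — only potassium sulfate, ammonium nitrate, MAP. The phosphorus (P₂O₅), sulfur, nitrogen requirements are met with equality.
That vertex is x2 = 1.957, x3 = 0.1335, x4 = 1.769.
Total cost: 1.21·1.957 + 0.67·0.1335 + 1.22·1.769 = 4.6156.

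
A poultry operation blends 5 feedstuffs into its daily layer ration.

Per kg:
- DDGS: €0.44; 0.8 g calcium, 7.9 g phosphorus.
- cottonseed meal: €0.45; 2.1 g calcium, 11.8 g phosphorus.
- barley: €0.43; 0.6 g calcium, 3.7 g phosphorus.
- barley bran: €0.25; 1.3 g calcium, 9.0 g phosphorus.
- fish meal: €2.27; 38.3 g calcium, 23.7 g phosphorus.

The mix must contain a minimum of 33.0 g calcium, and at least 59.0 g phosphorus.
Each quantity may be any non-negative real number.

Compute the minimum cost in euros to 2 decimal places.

€2.77

Set it up as a linear program. Let x1 = kg of DDGS, x2 = kg of cottonseed meal, x3 = kg of barley, x4 = kg of barley bran, x5 = kg of fish meal.
Minimize 0.44x1 + 0.45x2 + 0.43x3 + 0.25x4 + 2.27x5 s.t.:
  0.8x1 + 2.1x2 + 0.6x3 + 1.3x4 + 38.3x5 ≥ 33   (calcium)
  7.9x1 + 11.8x2 + 3.7x3 + 9x4 + 23.7x5 ≥ 59   (phosphorus)
  x1, x2, x3, x4, x5 ≥ 0.
The cheapest feasible vertex uses only barley bran, fish meal; DDGS, cottonseed meal, barley are not used. The calcium and phosphorus requirements are met with equality.
That vertex is x4 = 4.707, x5 = 0.7018.
Total cost: 0.25·4.707 + 2.27·0.7018 = 2.7698.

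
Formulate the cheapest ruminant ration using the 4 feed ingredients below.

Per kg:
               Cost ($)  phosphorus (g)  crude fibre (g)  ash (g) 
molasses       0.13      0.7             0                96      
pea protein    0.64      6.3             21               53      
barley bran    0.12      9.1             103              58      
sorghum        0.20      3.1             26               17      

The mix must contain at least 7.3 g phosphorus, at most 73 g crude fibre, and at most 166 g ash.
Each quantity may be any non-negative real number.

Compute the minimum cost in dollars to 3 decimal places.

Let x1 = kg of molasses, x2 = kg of pea protein, x3 = kg of barley bran, x4 = kg of sorghum.
min 0.13x1 + 0.64x2 + 0.12x3 + 0.2x4 subject to:
  0.7x1 + 6.3x2 + 9.1x3 + 3.1x4 ≥ 7.3   (phosphorus)
  21x2 + 103x3 + 26x4 ≤ 73   (crude fibre)
  96x1 + 53x2 + 58x3 + 17x4 ≤ 166   (ash)
  x1, x2, x3, x4 ≥ 0.
The cheapest feasible vertex uses only pea protein, barley bran; molasses, sorghum are not used. There the phosphorus and crude fibre constraints are tight.
Optimal quantities: pea protein = 0.1913 kg, barley bran = 0.6697 kg.
Cost = 0.64·0.1913 + 0.12·0.6697 = 0.20280.

$0.203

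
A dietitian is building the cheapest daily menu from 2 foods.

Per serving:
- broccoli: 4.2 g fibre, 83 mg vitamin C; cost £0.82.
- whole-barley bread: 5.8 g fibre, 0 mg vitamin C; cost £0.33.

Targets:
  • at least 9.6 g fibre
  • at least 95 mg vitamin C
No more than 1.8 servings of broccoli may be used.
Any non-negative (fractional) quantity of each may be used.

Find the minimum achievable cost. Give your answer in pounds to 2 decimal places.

£1.21

Set it up as a linear program. Let x1 = servings of broccoli, x2 = servings of whole-barley bread.
Minimise 0.82x1 + 0.33x2 s.t.:
  4.2x1 + 5.8x2 ≥ 9.6   (fibre)
  83x1 ≥ 95   (vitamin C)
  x1 ≤ 1.8
  x1, x2 ≥ 0.
Both inputs are positive at the optimum. The fibre and vitamin C requirements are met with equality.
Optimal quantities: broccoli = 1.145 servings, whole-barley bread = 0.8263 servings.
Objective = 0.82·1.145 + 0.33·0.8263 = 1.2116.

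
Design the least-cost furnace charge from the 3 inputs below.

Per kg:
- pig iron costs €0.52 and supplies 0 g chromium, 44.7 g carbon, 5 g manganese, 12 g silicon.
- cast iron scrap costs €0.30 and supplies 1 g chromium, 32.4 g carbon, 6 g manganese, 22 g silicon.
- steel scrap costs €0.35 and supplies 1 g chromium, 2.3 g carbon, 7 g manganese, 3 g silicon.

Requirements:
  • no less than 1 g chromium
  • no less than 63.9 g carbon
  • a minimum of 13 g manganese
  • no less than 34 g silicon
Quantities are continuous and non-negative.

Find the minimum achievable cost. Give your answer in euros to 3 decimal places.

Let x1 = kg of pig iron, x2 = kg of cast iron scrap, x3 = kg of steel scrap.
min 0.52x1 + 0.3x2 + 0.35x3 subject to:
  1x2 + 1x3 ≥ 1   (chromium)
  44.7x1 + 32.4x2 + 2.3x3 ≥ 63.9   (carbon)
  5x1 + 6x2 + 7x3 ≥ 13   (manganese)
  12x1 + 22x2 + 3x3 ≥ 34   (silicon)
  x1, x2, x3 ≥ 0.
The optimal basis is {cast iron scrap, steel scrap}; pig iron drops out. The carbon and manganese requirements are met with equality.
That vertex is x2 = 1.96, x3 = 0.1775.
Cost = 0.3·1.96 + 0.35·0.1775 = 0.65013.

€0.650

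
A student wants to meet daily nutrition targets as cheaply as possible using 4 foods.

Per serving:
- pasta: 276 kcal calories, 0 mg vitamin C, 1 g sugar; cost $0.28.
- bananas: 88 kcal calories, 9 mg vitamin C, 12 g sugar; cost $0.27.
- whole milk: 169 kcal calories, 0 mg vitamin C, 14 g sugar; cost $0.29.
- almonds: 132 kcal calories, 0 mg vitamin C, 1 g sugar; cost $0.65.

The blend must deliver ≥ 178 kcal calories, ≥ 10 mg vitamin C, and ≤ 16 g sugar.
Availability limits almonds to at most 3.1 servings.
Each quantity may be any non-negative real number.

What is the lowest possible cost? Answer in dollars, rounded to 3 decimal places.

$0.381

Let x1 = servings of pasta, x2 = servings of bananas, x3 = servings of whole milk, x4 = servings of almonds.
Minimize 0.28x1 + 0.27x2 + 0.29x3 + 0.65x4 subject to:
  276x1 + 88x2 + 169x3 + 132x4 ≥ 178   (calories)
  9x2 ≥ 10   (vitamin C)
  1x1 + 12x2 + 14x3 + 1x4 ≤ 16   (sugar)
  x4 ≤ 3.1
  x1, x2, x3, x4 ≥ 0.
The cheapest feasible vertex uses only pasta, bananas; whole milk, almonds are not used. The calories and vitamin C requirements are met with equality.
Optimal quantities: pasta = 0.2907 servings, bananas = 1.111 servings.
Objective = 0.28·0.2907 + 0.27·1.111 = 0.38137.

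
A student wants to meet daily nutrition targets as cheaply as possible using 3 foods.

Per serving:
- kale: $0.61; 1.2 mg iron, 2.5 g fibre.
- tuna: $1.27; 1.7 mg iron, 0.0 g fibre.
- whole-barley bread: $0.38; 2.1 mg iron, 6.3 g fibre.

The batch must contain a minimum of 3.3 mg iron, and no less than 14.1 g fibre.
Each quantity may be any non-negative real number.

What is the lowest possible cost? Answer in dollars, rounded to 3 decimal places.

$0.850

Let x1 = servings of kale, x2 = servings of tuna, x3 = servings of whole-barley bread.
Minimise 0.61x1 + 1.27x2 + 0.38x3 with:
  1.2x1 + 1.7x2 + 2.1x3 ≥ 3.3   (iron)
  2.5x1 + 6.3x3 ≥ 14.1   (fibre)
  x1, x2, x3 ≥ 0.
At the optimum only whole-barley bread is positive (kale, tuna = 0). There the fibre constraint is tight.
Solving gives x3 = 2.238.
Total cost: 0.38·2.238 = 0.85044.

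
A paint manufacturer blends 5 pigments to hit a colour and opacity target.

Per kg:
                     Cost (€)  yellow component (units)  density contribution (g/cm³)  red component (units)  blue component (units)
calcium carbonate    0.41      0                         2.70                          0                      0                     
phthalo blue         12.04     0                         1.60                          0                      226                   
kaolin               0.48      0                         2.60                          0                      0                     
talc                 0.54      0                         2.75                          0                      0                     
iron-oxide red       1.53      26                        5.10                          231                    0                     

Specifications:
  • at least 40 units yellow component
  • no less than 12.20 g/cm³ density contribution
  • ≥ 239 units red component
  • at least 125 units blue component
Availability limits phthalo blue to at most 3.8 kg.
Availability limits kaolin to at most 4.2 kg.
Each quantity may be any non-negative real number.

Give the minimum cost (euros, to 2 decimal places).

Set it up as a linear program. Let x1 = kg of calcium carbonate, x2 = kg of phthalo blue, x3 = kg of kaolin, x4 = kg of talc, x5 = kg of iron-oxide red.
Minimise 0.41x1 + 12.04x2 + 0.48x3 + 0.54x4 + 1.53x5 s.t.:
  26x5 ≥ 40   (yellow component)
  2.7x1 + 1.6x2 + 2.6x3 + 2.75x4 + 5.1x5 ≥ 12.2   (density contribution)
  231x5 ≥ 239   (red component)
  226x2 ≥ 125   (blue component)
  x2 ≤ 3.8
  x3 ≤ 4.2
  x1, x2, x3, x4, x5 ≥ 0.
The cheapest feasible vertex uses only calcium carbonate, phthalo blue, iron-oxide red; kaolin, talc are not used. There the yellow component, density contribution, blue component constraints are tight.
Solving gives x1 = 1.285, x2 = 0.5531, x5 = 1.538.
Cost = 0.41·1.285 + 12.04·0.5531 + 1.53·1.538 = 9.5393.

€9.54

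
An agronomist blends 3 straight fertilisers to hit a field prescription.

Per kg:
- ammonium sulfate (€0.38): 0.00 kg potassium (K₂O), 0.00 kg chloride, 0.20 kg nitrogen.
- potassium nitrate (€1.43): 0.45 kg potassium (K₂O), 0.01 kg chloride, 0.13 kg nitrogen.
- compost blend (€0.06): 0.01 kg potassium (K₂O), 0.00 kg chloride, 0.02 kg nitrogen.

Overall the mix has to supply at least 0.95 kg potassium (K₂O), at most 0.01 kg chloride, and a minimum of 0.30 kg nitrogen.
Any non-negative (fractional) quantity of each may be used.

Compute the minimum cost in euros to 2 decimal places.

€4.43

This is a linear program. Let x1 = kg of ammonium sulfate, x2 = kg of potassium nitrate, x3 = kg of compost blend.
min 0.38x1 + 1.43x2 + 0.06x3 with:
  0.45x2 + 0.01x3 ≥ 0.95   (potassium (K₂O))
  0.01x2 ≤ 0.01   (chloride)
  0.2x1 + 0.13x2 + 0.02x3 ≥ 0.3   (nitrogen)
  x1, x2, x3 ≥ 0.
At the optimum only potassium nitrate, compost blend are positive (ammonium sulfate = 0). Binding constraints: potassium (K₂O) and chloride.
Solving gives x2 = 1, x3 = 50.
Total cost: 1.43·1 + 0.06·50 = 4.4300.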